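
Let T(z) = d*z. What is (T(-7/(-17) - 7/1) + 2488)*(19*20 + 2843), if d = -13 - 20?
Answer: 148232216/17 ≈ 8.7195e+6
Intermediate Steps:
d = -33
T(z) = -33*z
(T(-7/(-17) - 7/1) + 2488)*(19*20 + 2843) = (-33*(-7/(-17) - 7/1) + 2488)*(19*20 + 2843) = (-33*(-7*(-1/17) - 7*1) + 2488)*(380 + 2843) = (-33*(7/17 - 7) + 2488)*3223 = (-33*(-112/17) + 2488)*3223 = (3696/17 + 2488)*3223 = (45992/17)*3223 = 148232216/17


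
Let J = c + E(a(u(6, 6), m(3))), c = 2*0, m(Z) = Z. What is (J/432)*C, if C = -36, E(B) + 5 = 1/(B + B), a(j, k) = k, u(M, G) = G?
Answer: 29/72 ≈ 0.40278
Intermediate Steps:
E(B) = -5 + 1/(2*B) (E(B) = -5 + 1/(B + B) = -5 + 1/(2*B))
c = 0
J = -29/6 (J = 0 + (-5 + (½)/3) = 0 + (-5 + (½)*(⅓)) = 0 + (-5 + ⅙) = 0 - 29/6 = -29/6 ≈ -4.8333)
(J/432)*C = -29/6/432*(-36) = -29/6*1/432*(-36) = -29/2592*(-36) = 29/72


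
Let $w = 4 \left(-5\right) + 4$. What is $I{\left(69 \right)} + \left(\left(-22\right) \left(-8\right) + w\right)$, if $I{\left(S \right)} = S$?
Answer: $229$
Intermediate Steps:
$w = -16$ ($w = -20 + 4 = -16$)
$I{\left(69 \right)} + \left(\left(-22\right) \left(-8\right) + w\right) = 69 - -160 = 69 + \left(176 - 16\right) = 69 + 160 = 229$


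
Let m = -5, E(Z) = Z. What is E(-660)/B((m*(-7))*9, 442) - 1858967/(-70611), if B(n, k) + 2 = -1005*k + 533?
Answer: 274943740951/10442872623 ≈ 26.328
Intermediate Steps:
B(n, k) = 531 - 1005*k (B(n, k) = -2 + (-1005*k + 533) = -2 + (533 - 1005*k) = 531 - 1005*k)
E(-660)/B((m*(-7))*9, 442) - 1858967/(-70611) = -660/(531 - 1005*442) - 1858967/(-70611) = -660/(531 - 444210) - 1858967*(-1/70611) = -660/(-443679) + 1858967/70611 = -660*(-1/443679) + 1858967/70611 = 220/147893 + 1858967/70611 = 274943740951/10442872623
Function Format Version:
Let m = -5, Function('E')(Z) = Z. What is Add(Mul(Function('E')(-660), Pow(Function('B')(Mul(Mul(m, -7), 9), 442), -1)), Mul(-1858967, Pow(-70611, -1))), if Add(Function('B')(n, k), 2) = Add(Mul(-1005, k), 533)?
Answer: Rational(274943740951, 10442872623) ≈ 26.328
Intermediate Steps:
Function('B')(n, k) = Add(531, Mul(-1005, k)) (Function('B')(n, k) = Add(-2, Add(Mul(-1005, k), 533)) = Add(-2, Add(533, Mul(-1005, k))) = Add(531, Mul(-1005, k)))
Add(Mul(Function('E')(-660), Pow(Function('B')(Mul(Mul(m, -7), 9), 442), -1)), Mul(-1858967, Pow(-70611, -1))) = Add(Mul(-660, Pow(Add(531, Mul(-1005, 442)), -1)), Mul(-1858967, Pow(-70611, -1))) = Add(Mul(-660, Pow(Add(531, -444210), -1)), Mul(-1858967, Rational(-1, 70611))) = Add(Mul(-660, Pow(-443679, -1)), Rational(1858967, 70611)) = Add(Mul(-660, Rational(-1, 443679)), Rational(1858967, 70611)) = Add(Rational(220, 147893), Rational(1858967, 70611)) = Rational(274943740951, 10442872623)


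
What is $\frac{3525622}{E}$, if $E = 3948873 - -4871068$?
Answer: $\frac{3525622}{8819941} \approx 0.39973$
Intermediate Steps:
$E = 8819941$ ($E = 3948873 + 4871068 = 8819941$)
$\frac{3525622}{E} = \frac{3525622}{8819941}$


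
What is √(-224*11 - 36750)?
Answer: I*√39214 ≈ 198.03*I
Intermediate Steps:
√(-224*11 - 36750) = √(-2464 - 36750) = √(-39214) = I*√39214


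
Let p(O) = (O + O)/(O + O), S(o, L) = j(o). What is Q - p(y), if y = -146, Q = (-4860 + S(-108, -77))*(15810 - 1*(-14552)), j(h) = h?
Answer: -150838417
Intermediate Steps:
S(o, L) = o
Q = -150838416 (Q = (-4860 - 108)*(15810 - 1*(-14552)) = -4968*(15810 + 14552) = -4968*30362 = -150838416)
p(O) = 1 (p(O) = (2*O)/((2*O)) = (2*O)*(1/(2*O)) = 1)
Q - p(y) = -150838416 - 1*1 = -150838416 - 1 = -150838417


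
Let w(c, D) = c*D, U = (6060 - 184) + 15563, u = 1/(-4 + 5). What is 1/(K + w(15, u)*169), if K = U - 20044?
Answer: 1/3930 ≈ 0.00025445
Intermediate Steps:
u = 1 (u = 1/1 = 1)
U = 21439 (U = 5876 + 15563 = 21439)
w(c, D) = D*c
K = 1395 (K = 21439 - 20044 = 1395)
1/(K + w(15, u)*169) = 1/(1395 + (1*15)*169) = 1/(1395 + 15*169) = 1/(1395 + 2535) = 1/3930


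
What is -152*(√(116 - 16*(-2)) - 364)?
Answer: 55328 - 304*√37 ≈ 53479.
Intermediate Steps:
-152*(√(116 - 16*(-2)) - 364) = -152*(√(116 + 32) - 364) = -152*(√148 - 364) = -152*(2*√37 - 364) = -152*(-364 + 2*√37) = 55328 - 304*√37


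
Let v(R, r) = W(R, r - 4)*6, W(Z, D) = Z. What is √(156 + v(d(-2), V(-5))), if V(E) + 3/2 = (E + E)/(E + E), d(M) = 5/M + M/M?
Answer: 7*√3 ≈ 12.124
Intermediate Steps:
d(M) = 1 + 5/M (d(M) = 5/M + 1 = 1 + 5/M)
V(E) = -½ (V(E) = -3/2 + (E + E)/(E + E) = -3/2 + (2*E)/((2*E)) = -3/2 + (2*E)*(1/(2*E)) = -3/2 + 1 = -½)
v(R, r) = 6*R (v(R, r) = R*6 = 6*R)
√(156 + v(d(-2), V(-5))) = √(156 + 6*((5 - 2)/(-2))) = √(156 + 6*(-½*3)) = √(156 + 6*(-3/2)) = √(156 - 9) = √147 = 7*√3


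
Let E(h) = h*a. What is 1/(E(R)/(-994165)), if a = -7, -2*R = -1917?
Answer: 1988330/13419 ≈ 148.17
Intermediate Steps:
R = 1917/2 (R = -½*(-1917) = 1917/2 ≈ 958.50)
E(h) = -7*h (E(h) = h*(-7) = -7*h)
1/(E(R)/(-994165)) = 1/(-7*1917/2/(-994165)) = 1/(-13419/2*(-1/994165)) = 1/(13419/1988330) = 1988330/13419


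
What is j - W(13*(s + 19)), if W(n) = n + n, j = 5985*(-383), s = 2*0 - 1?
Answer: -2292723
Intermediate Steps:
s = -1 (s = 0 - 1 = -1)
j = -2292255
W(n) = 2*n
j - W(13*(s + 19)) = -2292255 - 2*13*(-1 + 19) = -2292255 - 2*13*18 = -2292255 - 2*234 = -2292255 - 1*468 = -2292255 - 468 = -2292723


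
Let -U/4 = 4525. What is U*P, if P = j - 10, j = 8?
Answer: 36200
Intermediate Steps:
U = -18100 (U = -4*4525 = -18100)
P = -2 (P = 8 - 10 = -2)
U*P = -18100*(-2) = 36200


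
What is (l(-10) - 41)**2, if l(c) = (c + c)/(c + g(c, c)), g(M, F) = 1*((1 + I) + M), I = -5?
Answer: 58081/36 ≈ 1613.4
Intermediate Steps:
g(M, F) = -4 + M (g(M, F) = 1*((1 - 5) + M) = 1*(-4 + M) = -4 + M)
l(c) = 2*c/(-4 + 2*c) (l(c) = (c + c)/(c + (-4 + c)) = (2*c)/(-4 + 2*c) = 2*c/(-4 + 2*c))
(l(-10) - 41)**2 = (-10/(-2 - 10) - 41)**2 = (-10/(-12) - 41)**2 = (-10*(-1/12) - 41)**2 = (5/6 - 41)**2 = (-241/6)**2 = 58081/36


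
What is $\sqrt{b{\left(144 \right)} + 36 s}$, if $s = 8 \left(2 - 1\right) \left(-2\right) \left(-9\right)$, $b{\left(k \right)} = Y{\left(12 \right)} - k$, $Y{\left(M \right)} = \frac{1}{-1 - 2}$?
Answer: $\frac{\sqrt{45357}}{3} \approx 70.991$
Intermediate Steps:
$Y{\left(M \right)} = - \frac{1}{3}$ ($Y{\left(M \right)} = \frac{1}{-3} = - \frac{1}{3}$)
$b{\left(k \right)} = - \frac{1}{3} - k$
$s = 144$ ($s = 8 \cdot 1 \left(-2\right) \left(-9\right) = 8 \left(-2\right) \left(-9\right) = \left(-16\right) \left(-9\right) = 144$)
$\sqrt{b{\left(144 \right)} + 36 s} = \sqrt{\left(- \frac{1}{3} - 144\right) + 36 \cdot 144} = \sqrt{\left(- \frac{1}{3} - 144\right) + 5184} = \sqrt{- \frac{433}{3} + 5184} = \sqrt{\frac{15119}{3}} = \frac{\sqrt{45357}}{3}$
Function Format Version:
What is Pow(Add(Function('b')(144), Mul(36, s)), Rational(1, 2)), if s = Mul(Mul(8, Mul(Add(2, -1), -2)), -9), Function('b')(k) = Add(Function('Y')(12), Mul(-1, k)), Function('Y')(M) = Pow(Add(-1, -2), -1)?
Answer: Mul(Rational(1, 3), Pow(45357, Rational(1, 2))) ≈ 70.991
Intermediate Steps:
Function('Y')(M) = Rational(-1, 3) (Function('Y')(M) = Pow(-3, -1) = Rational(-1, 3))
Function('b')(k) = Add(Rational(-1, 3), Mul(-1, k))
s = 144 (s = Mul(Mul(8, Mul(1, -2)), -9) = Mul(Mul(8, -2), -9) = Mul(-16, -9) = 144)
Pow(Add(Function('b')(144), Mul(36, s)), Rational(1, 2)) = Pow(Add(Add(Rational(-1, 3), Mul(-1, 144)), Mul(36, 144)), Rational(1, 2)) = Pow(Add(Add(Rational(-1, 3), -144), 5184), Rational(1, 2)) = Pow(Add(Rational(-433, 3), 5184), Rational(1, 2)) = Pow(Rational(15119, 3), Rational(1, 2)) = Mul(Rational(1, 3), Pow(45357, Rational(1, 2)))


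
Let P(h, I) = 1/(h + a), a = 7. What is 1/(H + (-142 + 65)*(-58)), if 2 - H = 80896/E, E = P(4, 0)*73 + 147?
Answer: 845/3330532 ≈ 0.00025371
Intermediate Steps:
P(h, I) = 1/(7 + h) (P(h, I) = 1/(h + 7) = 1/(7 + h))
E = 1690/11 (E = 73/(7 + 4) + 147 = 73/11 + 147 = 1690/11 ≈ 153.64)
H = -443238/845 (H = 2 - 80896/1690/11 = 2 - 80896*11/1690 = 2 - 1*444928/845 = 2 - 444928/845 = -443238/845 ≈ -524.54)
1/(H + (-142 + 65)*(-58)) = 1/(-443238/845 + (-142 + 65)*(-58)) = 1/(-443238/845 - 77*(-58)) = 1/(-443238/845 + 4466) = 1/(3330532/845) = 845/3330532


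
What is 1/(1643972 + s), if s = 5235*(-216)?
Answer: 1/513212 ≈ 1.9485e-6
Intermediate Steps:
s = -1130760
1/(1643972 + s) = 1/(1643972 - 1130760) = 1/513212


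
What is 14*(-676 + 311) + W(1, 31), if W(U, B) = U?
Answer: -5109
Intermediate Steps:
14*(-676 + 311) + W(1, 31) = 14*(-676 + 311) + 1 = 14*(-365) + 1 = -5110 + 1 = -5109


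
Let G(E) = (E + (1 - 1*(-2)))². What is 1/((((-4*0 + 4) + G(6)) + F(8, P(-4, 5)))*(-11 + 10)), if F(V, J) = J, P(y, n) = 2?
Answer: -1/87 ≈ -0.011494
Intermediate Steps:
G(E) = (3 + E)² (G(E) = (E + (1 + 2))² = (E + 3)² = (3 + E)²)
1/((((-4*0 + 4) + G(6)) + F(8, P(-4, 5)))*(-11 + 10)) = 1/((((-4*0 + 4) + (3 + 6)²) + 2)*(-11 + 10)) = 1/((((0 + 4) + 9²) + 2)*(-1)) = 1/(((4 + 81) + 2)*(-1)) = 1/((85 + 2)*(-1)) = 1/(87*(-1)) = 1/(-87) = -1/87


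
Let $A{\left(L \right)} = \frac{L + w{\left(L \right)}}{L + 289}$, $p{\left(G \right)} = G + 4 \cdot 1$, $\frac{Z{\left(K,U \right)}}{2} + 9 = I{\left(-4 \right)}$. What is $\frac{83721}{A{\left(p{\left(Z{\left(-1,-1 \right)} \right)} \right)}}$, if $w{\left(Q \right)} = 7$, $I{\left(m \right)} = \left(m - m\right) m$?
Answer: $- \frac{23023275}{7} \approx -3.289 \cdot 10^{6}$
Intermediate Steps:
$I{\left(m \right)} = 0$ ($I{\left(m \right)} = 0 m = 0$)
$Z{\left(K,U \right)} = -18$ ($Z{\left(K,U \right)} = -18 + 2 \cdot 0 = -18 + 0 = -18$)
$p{\left(G \right)} = 4 + G$ ($p{\left(G \right)} = G + 4 = 4 + G$)
$A{\left(L \right)} = \frac{7 + L}{289 + L}$ ($A{\left(L \right)} = \frac{L + 7}{L + 289} = \frac{7 + L}{289 + L}$)
$\frac{83721}{A{\left(p{\left(Z{\left(-1,-1 \right)} \right)} \right)}} = \frac{83721}{\frac{1}{289 + \left(4 - 18\right)} \left(7 + \left(4 - 18\right)\right)} = \frac{83721}{\frac{1}{289 - 14} \left(7 - 14\right)} = \frac{83721}{\frac{1}{275} \left(-7\right)} = \frac{83721}{- \frac{7}{275}} = 83721 \left(- \frac{275}{7}\right) = - \frac{23023275}{7}$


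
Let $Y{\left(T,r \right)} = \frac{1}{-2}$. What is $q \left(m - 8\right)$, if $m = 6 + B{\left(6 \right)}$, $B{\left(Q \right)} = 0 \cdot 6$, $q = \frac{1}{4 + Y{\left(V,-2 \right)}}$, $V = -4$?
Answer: $- \frac{4}{7} \approx -0.57143$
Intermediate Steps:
$Y{\left(T,r \right)} = - \frac{1}{2}$
$q = \frac{2}{7}$ ($q = \frac{1}{4 - \frac{1}{2}} = \frac{1}{\frac{7}{2}} = \frac{2}{7} \approx 0.28571$)
$B{\left(Q \right)} = 0$
$m = 6$ ($m = 6 + 0 = 6$)
$q \left(m - 8\right) = \frac{2 \left(6 - 8\right)}{7} = \frac{2}{7} \left(-2\right) = - \frac{4}{7}$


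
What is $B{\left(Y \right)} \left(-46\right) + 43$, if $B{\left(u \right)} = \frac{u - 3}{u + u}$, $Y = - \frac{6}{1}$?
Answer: $\frac{17}{2} \approx 8.5$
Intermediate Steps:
$Y = -6$ ($Y = \left(-6\right) 1 = -6$)
$B{\left(u \right)} = \frac{-3 + u}{2 u}$
$B{\left(Y \right)} \left(-46\right) + 43 = \frac{-3 - 6}{2 \left(-6\right)} \left(-46\right) + 43 = \frac{1}{2} \left(- \frac{1}{6}\right) \left(-9\right) \left(-46\right) + 43 = \frac{3}{4} \left(-46\right) + 43 = - \frac{69}{2} + 43 = \frac{17}{2}$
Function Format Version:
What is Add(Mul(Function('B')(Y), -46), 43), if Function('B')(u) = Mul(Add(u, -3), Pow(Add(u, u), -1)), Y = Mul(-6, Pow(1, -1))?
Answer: Rational(17, 2) ≈ 8.5000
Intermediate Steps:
Y = -6 (Y = Mul(-6, 1) = -6)
Function('B')(u) = Mul(Rational(1, 2), Pow(u, -1), Add(-3, u)) (Function('B')(u) = Mul(Add(-3, u), Pow(Mul(2, u), -1)) = Mul(Add(-3, u), Mul(Rational(1, 2), Pow(u, -1))) = Mul(Rational(1, 2), Pow(u, -1), Add(-3, u)))
Add(Mul(Function('B')(Y), -46), 43) = Add(Mul(Mul(Rational(1, 2), Pow(-6, -1), Add(-3, -6)), -46), 43) = Add(Mul(Mul(Rational(1, 2), Rational(-1, 6), -9), -46), 43) = Add(Mul(Rational(3, 4), -46), 43) = Add(Rational(-69, 2), 43) = Rational(17, 2)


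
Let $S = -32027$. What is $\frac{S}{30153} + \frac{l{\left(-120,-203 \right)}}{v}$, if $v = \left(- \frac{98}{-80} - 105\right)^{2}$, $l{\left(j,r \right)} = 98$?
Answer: $- \frac{11165772923}{10603272297} \approx -1.053$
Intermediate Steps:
$v = \frac{17230801}{1600}$ ($v = \left(\left(-98\right) \left(- \frac{1}{80}\right) - 105\right)^{2} = \left(\frac{49}{40} - 105\right)^{2} = \left(- \frac{4151}{40}\right)^{2} = \frac{17230801}{1600} \approx 10769.0$)
$\frac{S}{30153} + \frac{l{\left(-120,-203 \right)}}{v} = - \frac{32027}{30153} + \frac{98}{\frac{17230801}{1600}} = \left(-32027\right) \frac{1}{30153} + 98 \cdot \frac{1600}{17230801} = - \frac{32027}{30153} + \frac{3200}{351649} = - \frac{11165772923}{10603272297}$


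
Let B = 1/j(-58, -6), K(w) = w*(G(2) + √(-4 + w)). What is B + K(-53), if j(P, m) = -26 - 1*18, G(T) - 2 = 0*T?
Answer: -4665/44 - 53*I*√57 ≈ -106.02 - 400.14*I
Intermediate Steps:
G(T) = 2 (G(T) = 2 + 0*T = 2 + 0 = 2)
j(P, m) = -44 (j(P, m) = -26 - 18 = -44)
K(w) = w*(2 + √(-4 + w))
B = -1/44 (B = 1/(-44) = -1/44 ≈ -0.022727)
B + K(-53) = -1/44 - 53*(2 + √(-4 - 53)) = -1/44 - 53*(2 + √(-57)) = -1/44 - 53*(2 + I*√57) = -1/44 + (-106 - 53*I*√57) = -4665/44 - 53*I*√57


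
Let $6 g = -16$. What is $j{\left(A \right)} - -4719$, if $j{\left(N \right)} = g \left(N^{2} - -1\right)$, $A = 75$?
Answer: $- \frac{30851}{3} \approx -10284.0$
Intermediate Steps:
$g = - \frac{8}{3}$ ($g = \frac{1}{6} \left(-16\right) = - \frac{8}{3} \approx -2.6667$)
$j{\left(N \right)} = - \frac{8}{3} - \frac{8 N^{2}}{3}$ ($j{\left(N \right)} = - \frac{8 \left(N^{2} - -1\right)}{3} = - \frac{8 \left(N^{2} + 1\right)}{3} = - \frac{8 \left(1 + N^{2}\right)}{3} = - \frac{8}{3} - \frac{8 N^{2}}{3}$)
$j{\left(A \right)} - -4719 = \left(- \frac{8}{3} - \frac{8 \cdot 75^{2}}{3}\right) - -4719 = \left(- \frac{8}{3} - 15000\right) + 4719 = - \frac{45008}{3} + 4719 = - \frac{30851}{3}$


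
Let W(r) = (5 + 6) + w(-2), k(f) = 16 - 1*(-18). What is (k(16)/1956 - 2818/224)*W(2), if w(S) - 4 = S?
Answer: -8944637/54768 ≈ -163.32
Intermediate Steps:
k(f) = 34 (k(f) = 16 + 18 = 34)
w(S) = 4 + S
W(r) = 13 (W(r) = (5 + 6) + (4 - 2) = 11 + 2 = 13)
(k(16)/1956 - 2818/224)*W(2) = (34/1956 - 2818/224)*13 = (34*(1/1956) - 2818*1/224)*13 = (17/978 - 1409/112)*13 = -688049/54768*13 = -8944637/54768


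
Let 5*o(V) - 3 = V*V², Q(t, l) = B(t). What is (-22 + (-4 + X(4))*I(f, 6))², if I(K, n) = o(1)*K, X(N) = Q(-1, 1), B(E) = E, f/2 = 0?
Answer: 484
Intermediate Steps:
f = 0 (f = 2*0 = 0)
Q(t, l) = t
X(N) = -1
o(V) = ⅗ + V³/5 (o(V) = ⅗ + (V*V²)/5 = ⅗ + V³/5)
I(K, n) = 4*K/5 (I(K, n) = (⅗ + (⅕)*1³)*K = (⅗ + (⅕)*1)*K = (⅗ + ⅕)*K = 4*K/5)
(-22 + (-4 + X(4))*I(f, 6))² = (-22 + (-4 - 1)*((⅘)*0))² = (-22 - 5*0)² = (-22 + 0)² = (-22)² = 484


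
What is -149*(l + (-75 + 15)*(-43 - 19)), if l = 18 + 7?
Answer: -558005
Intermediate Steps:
l = 25
-149*(l + (-75 + 15)*(-43 - 19)) = -149*(25 + (-75 + 15)*(-43 - 19)) = -149*(25 - 60*(-62)) = -149*(25 + 3720) = -149*3745 = -558005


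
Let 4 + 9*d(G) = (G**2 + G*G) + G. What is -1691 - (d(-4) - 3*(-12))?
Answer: -5189/3 ≈ -1729.7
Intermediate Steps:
d(G) = -4/9 + G/9 + 2*G**2/9 (d(G) = -4/9 + ((G**2 + G*G) + G)/9 = -4/9 + ((G**2 + G**2) + G)/9 = -4/9 + (2*G**2 + G)/9 = -4/9 + (G + 2*G**2)/9 = -4/9 + (G/9 + 2*G**2/9) = -4/9 + G/9 + 2*G**2/9)
-1691 - (d(-4) - 3*(-12)) = -1691 - ((-4/9 + (1/9)*(-4) + (2/9)*(-4)**2) - 3*(-12)) = -1691 - ((-4/9 - 4/9 + (2/9)*16) + 36) = -1691 - ((-4/9 - 4/9 + 32/9) + 36) = -1691 - (8/3 + 36) = -1691 - 1*116/3 = -1691 - 116/3 = -5189/3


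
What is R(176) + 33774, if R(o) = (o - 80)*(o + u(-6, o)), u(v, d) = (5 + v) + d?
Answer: 67470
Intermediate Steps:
u(v, d) = 5 + d + v
R(o) = (-1 + 2*o)*(-80 + o) (R(o) = (o - 80)*(o + (5 + o - 6)) = (-80 + o)*(o + (-1 + o)) = (-80 + o)*(-1 + 2*o) = (-1 + 2*o)*(-80 + o))
R(176) + 33774 = (80 - 161*176 + 2*176²) + 33774 = (80 - 28336 + 2*30976) + 33774 = (80 - 28336 + 61952) + 33774 = 33696 + 33774 = 67470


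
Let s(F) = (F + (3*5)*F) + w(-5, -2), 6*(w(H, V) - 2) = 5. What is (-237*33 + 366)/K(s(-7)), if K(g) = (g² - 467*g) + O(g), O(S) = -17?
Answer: -38340/323389 ≈ -0.11856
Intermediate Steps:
w(H, V) = 17/6 (w(H, V) = 2 + (⅙)*5 = 2 + ⅚ = 17/6)
s(F) = 17/6 + 16*F (s(F) = (F + (3*5)*F) + 17/6 = (F + 15*F) + 17/6 = 16*F + 17/6 = 17/6 + 16*F)
K(g) = -17 + g² - 467*g (K(g) = (g² - 467*g) - 17 = -17 + g² - 467*g)
(-237*33 + 366)/K(s(-7)) = (-237*33 + 366)/(-17 + (17/6 + 16*(-7))² - 467*(17/6 + 16*(-7))) = (-7821 + 366)/(-17 + (17/6 - 112)² - 467*(17/6 - 112)) = -7455/(-17 + (-655/6)² - 467*(-655/6)) = -7455/(-17 + 429025/36 + 305885/6) = -7455/2263723/36 = -7455*36/2263723 = -38340/323389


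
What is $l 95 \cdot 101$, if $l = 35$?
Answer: $335825$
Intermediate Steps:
$l 95 \cdot 101 = 35 \cdot 95 \cdot 101 = 3325 \cdot 101 = 335825$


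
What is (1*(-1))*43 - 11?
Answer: -54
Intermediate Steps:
(1*(-1))*43 - 11 = -1*43 - 11 = -43 - 11 = -54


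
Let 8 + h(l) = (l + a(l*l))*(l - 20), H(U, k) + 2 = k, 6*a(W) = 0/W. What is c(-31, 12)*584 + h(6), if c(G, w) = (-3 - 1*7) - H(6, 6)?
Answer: -8268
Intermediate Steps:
a(W) = 0 (a(W) = (0/W)/6 = (⅙)*0 = 0)
H(U, k) = -2 + k
h(l) = -8 + l*(-20 + l) (h(l) = -8 + (l + 0)*(l - 20) = -8 + l*(-20 + l))
c(G, w) = -14 (c(G, w) = (-3 - 1*7) - (-2 + 6) = (-3 - 7) - 1*4 = -10 - 4 = -14)
c(-31, 12)*584 + h(6) = -14*584 + (-8 + 6² - 20*6) = -8176 + (-8 + 36 - 120) = -8176 - 92 = -8268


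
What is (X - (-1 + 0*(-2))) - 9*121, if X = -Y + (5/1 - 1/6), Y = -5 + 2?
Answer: -6481/6 ≈ -1080.2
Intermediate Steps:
Y = -3
X = 47/6 (X = -1*(-3) + (5/1 - 1/6) = 3 + (5*1 - 1*1/6) = 3 + (5 - 1/6) = 3 + 29/6 = 47/6 ≈ 7.8333)
(X - (-1 + 0*(-2))) - 9*121 = (47/6 - (-1 + 0*(-2))) - 9*121 = (47/6 - (-1 + 0)) - 1089 = (47/6 - 1*(-1)) - 1089 = (47/6 + 1) - 1089 = 53/6 - 1089 = -6481/6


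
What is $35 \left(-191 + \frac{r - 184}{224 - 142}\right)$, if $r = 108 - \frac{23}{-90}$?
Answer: $- \frac{9914779}{1476} \approx -6717.3$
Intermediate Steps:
$r = \frac{9743}{90}$ ($r = 108 - 23 \left(- \frac{1}{90}\right) = 108 - - \frac{23}{90} = 108 + \frac{23}{90} = \frac{9743}{90} \approx 108.26$)
$35 \left(-191 + \frac{r - 184}{224 - 142}\right) = 35 \left(-191 + \frac{\frac{9743}{90} - 184}{224 - 142}\right) = 35 \left(-191 - \frac{6817}{90 \cdot 82}\right) = 35 \left(-191 - \frac{6817}{7380}\right) = 35 \left(- \frac{1416397}{7380}\right) = - \frac{9914779}{1476}$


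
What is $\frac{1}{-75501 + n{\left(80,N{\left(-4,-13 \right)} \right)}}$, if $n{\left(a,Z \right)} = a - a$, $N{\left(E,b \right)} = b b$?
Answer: $- \frac{1}{75501} \approx -1.3245 \cdot 10^{-5}$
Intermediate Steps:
$N{\left(E,b \right)} = b^{2}$
$n{\left(a,Z \right)} = 0$
$\frac{1}{-75501 + n{\left(80,N{\left(-4,-13 \right)} \right)}} = \frac{1}{-75501 + 0} = \frac{1}{-75501} = - \frac{1}{75501}$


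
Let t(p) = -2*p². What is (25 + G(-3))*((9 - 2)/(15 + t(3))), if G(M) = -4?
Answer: -49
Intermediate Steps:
(25 + G(-3))*((9 - 2)/(15 + t(3))) = (25 - 4)*((9 - 2)/(15 - 2*3²)) = 21*(7/(15 - 2*9)) = 21*(7/(15 - 18)) = 21*(7/(-3)) = 21*(7*(-⅓)) = 21*(-7/3) = -49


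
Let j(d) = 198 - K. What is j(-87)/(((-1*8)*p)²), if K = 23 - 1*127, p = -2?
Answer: 151/128 ≈ 1.1797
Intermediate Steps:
K = -104 (K = 23 - 127 = -104)
j(d) = 302 (j(d) = 198 - 1*(-104) = 198 + 104 = 302)
j(-87)/(((-1*8)*p)²) = 302/((-1*8*(-2))²) = 302/((-8*(-2))²) = 302/(16²) = 302/256 = 302*(1/256) = 151/128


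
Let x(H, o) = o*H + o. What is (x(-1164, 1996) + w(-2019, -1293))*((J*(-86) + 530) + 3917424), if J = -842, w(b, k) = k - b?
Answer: -9260131127652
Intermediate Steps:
x(H, o) = o + H*o (x(H, o) = H*o + o = o + H*o)
(x(-1164, 1996) + w(-2019, -1293))*((J*(-86) + 530) + 3917424) = (1996*(1 - 1164) + (-1293 - 1*(-2019)))*((-842*(-86) + 530) + 3917424) = (1996*(-1163) + (-1293 + 2019))*((72412 + 530) + 3917424) = (-2321348 + 726)*(72942 + 3917424) = -2320622*3990366 = -9260131127652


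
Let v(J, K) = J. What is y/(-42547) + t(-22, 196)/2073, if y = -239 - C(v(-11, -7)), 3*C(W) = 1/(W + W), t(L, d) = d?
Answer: 64787269/646799494 ≈ 0.10017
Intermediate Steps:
C(W) = 1/(6*W) (C(W) = 1/(3*(W + W)) = 1/(3*((2*W))) = (1/(2*W))/3 = 1/(6*W))
y = -15773/66 (y = -239 - 1/(6*(-11)) = -239 - (-1)/(6*11) = -239 - 1*(-1/66) = -239 + 1/66 = -15773/66 ≈ -238.98)
y/(-42547) + t(-22, 196)/2073 = -15773/66/(-42547) + 196/2073 = -15773/66*(-1/42547) + 196*(1/2073) = 15773/2808102 + 196/2073 = 64787269/646799494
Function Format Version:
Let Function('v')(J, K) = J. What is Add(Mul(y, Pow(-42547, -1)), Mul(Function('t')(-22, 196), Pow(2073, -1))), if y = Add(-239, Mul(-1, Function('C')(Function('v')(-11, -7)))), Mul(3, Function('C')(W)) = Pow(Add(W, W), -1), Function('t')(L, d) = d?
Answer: Rational(64787269, 646799494) ≈ 0.10017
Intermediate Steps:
Function('C')(W) = Mul(Rational(1, 6), Pow(W, -1)) (Function('C')(W) = Mul(Rational(1, 3), Pow(Add(W, W), -1)) = Mul(Rational(1, 3), Pow(Mul(2, W), -1)) = Mul(Rational(1, 3), Mul(Rational(1, 2), Pow(W, -1))) = Mul(Rational(1, 6), Pow(W, -1)))
y = Rational(-15773, 66) (y = Add(-239, Mul(-1, Mul(Rational(1, 6), Pow(-11, -1)))) = Add(-239, Mul(-1, Mul(Rational(1, 6), Rational(-1, 11)))) = Add(-239, Mul(-1, Rational(-1, 66))) = Add(-239, Rational(1, 66)) = Rational(-15773, 66) ≈ -238.98)
Add(Mul(y, Pow(-42547, -1)), Mul(Function('t')(-22, 196), Pow(2073, -1))) = Add(Mul(Rational(-15773, 66), Pow(-42547, -1)), Mul(196, Pow(2073, -1))) = Add(Mul(Rational(-15773, 66), Rational(-1, 42547)), Mul(196, Rational(1, 2073))) = Add(Rational(15773, 2808102), Rational(196, 2073)) = Rational(64787269, 646799494)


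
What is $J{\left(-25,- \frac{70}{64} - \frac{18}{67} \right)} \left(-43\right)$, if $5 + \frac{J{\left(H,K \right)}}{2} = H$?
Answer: $2580$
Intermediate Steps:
$J{\left(H,K \right)} = -10 + 2 H$
$J{\left(-25,- \frac{70}{64} - \frac{18}{67} \right)} \left(-43\right) = \left(-10 + 2 \left(-25\right)\right) \left(-43\right) = \left(-10 - 50\right) \left(-43\right) = \left(-60\right) \left(-43\right) = 2580$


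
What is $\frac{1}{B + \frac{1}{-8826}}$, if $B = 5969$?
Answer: $\frac{8826}{52682393} \approx 0.00016753$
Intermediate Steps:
$\frac{1}{B + \frac{1}{-8826}} = \frac{1}{5969 + \frac{1}{-8826}} = \frac{1}{5969 - \frac{1}{8826}} = \frac{1}{\frac{52682393}{8826}} = \frac{8826}{52682393}$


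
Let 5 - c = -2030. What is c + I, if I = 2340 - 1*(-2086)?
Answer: 6461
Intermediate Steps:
c = 2035 (c = 5 - 1*(-2030) = 5 + 2030 = 2035)
I = 4426 (I = 2340 + 2086 = 4426)
c + I = 2035 + 4426 = 6461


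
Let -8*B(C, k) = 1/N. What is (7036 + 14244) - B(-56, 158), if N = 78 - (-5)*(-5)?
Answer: 9022721/424 ≈ 21280.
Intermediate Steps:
N = 53 (N = 78 - 1*25 = 78 - 25 = 53)
B(C, k) = -1/424 (B(C, k) = -1/8/53 = -1/8*1/53 = -1/424)
(7036 + 14244) - B(-56, 158) = (7036 + 14244) - 1*(-1/424) = 21280 + 1/424 = 9022721/424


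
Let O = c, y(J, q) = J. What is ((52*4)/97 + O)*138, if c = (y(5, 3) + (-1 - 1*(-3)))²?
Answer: 684618/97 ≈ 7057.9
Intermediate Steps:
c = 49 (c = (5 + (-1 - 1*(-3)))² = (5 + (-1 + 3))² = (5 + 2)² = 7² = 49)
O = 49
((52*4)/97 + O)*138 = ((52*4)/97 + 49)*138 = (208*(1/97) + 49)*138 = (208/97 + 49)*138 = (4961/97)*138 = 684618/97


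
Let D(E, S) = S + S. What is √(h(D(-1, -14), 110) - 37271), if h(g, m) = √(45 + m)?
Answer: √(-37271 + √155) ≈ 193.02*I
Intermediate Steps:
D(E, S) = 2*S
√(h(D(-1, -14), 110) - 37271) = √(√(45 + 110) - 37271) = √(√155 - 37271) = √(-37271 + √155)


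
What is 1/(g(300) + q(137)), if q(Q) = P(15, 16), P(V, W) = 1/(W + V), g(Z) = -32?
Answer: -31/991 ≈ -0.031282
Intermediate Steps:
P(V, W) = 1/(V + W)
q(Q) = 1/31 (q(Q) = 1/(15 + 16) = 1/31)
1/(g(300) + q(137)) = 1/(-32 + 1/31) = 1/(-991/31) = -31/991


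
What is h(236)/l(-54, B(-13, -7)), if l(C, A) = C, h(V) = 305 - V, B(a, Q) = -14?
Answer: -23/18 ≈ -1.2778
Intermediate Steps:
h(236)/l(-54, B(-13, -7)) = (305 - 1*236)/(-54) = (305 - 236)*(-1/54) = 69*(-1/54) = -23/18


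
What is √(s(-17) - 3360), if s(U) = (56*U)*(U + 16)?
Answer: 2*I*√602 ≈ 49.071*I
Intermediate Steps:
s(U) = 56*U*(16 + U) (s(U) = (56*U)*(16 + U) = 56*U*(16 + U))
√(s(-17) - 3360) = √(56*(-17)*(16 - 17) - 3360) = √(56*(-17)*(-1) - 3360) = √(952 - 3360) = √(-2408) = 2*I*√602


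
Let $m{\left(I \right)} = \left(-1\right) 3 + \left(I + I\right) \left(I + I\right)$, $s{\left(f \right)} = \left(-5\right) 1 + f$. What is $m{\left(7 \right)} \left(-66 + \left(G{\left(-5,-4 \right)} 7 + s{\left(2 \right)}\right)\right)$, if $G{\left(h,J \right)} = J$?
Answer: $-18721$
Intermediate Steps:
$s{\left(f \right)} = -5 + f$
$m{\left(I \right)} = -3 + 4 I^{2}$ ($m{\left(I \right)} = -3 + 2 I 2 I = -3 + 4 I^{2}$)
$m{\left(7 \right)} \left(-66 + \left(G{\left(-5,-4 \right)} 7 + s{\left(2 \right)}\right)\right) = \left(-3 + 4 \cdot 7^{2}\right) \left(-66 + \left(\left(-4\right) 7 + \left(-5 + 2\right)\right)\right) = \left(-3 + 4 \cdot 49\right) \left(-66 - 31\right) = \left(-3 + 196\right) \left(-66 - 31\right) = 193 \left(-97\right) = -18721$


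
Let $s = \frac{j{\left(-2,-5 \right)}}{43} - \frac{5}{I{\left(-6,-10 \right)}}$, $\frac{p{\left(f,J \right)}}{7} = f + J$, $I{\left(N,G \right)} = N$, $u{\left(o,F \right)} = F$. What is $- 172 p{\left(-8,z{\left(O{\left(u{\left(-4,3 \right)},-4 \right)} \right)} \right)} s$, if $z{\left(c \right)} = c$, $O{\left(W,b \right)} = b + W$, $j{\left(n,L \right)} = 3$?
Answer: $9786$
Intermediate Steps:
$O{\left(W,b \right)} = W + b$
$p{\left(f,J \right)} = 7 J + 7 f$ ($p{\left(f,J \right)} = 7 \left(f + J\right) = 7 \left(J + f\right) = 7 J + 7 f$)
$s = \frac{233}{258}$ ($s = \frac{3}{43} - \frac{5}{-6} = 3 \cdot \frac{1}{43} - - \frac{5}{6} = \frac{3}{43} + \frac{5}{6} = \frac{233}{258} \approx 0.9031$)
$- 172 p{\left(-8,z{\left(O{\left(u{\left(-4,3 \right)},-4 \right)} \right)} \right)} s = - 172 \left(7 \left(3 - 4\right) + 7 \left(-8\right)\right) \frac{233}{258} = - 172 \left(7 \left(-1\right) - 56\right) \frac{233}{258} = - 172 \left(-7 - 56\right) \frac{233}{258} = \left(-172\right) \left(-63\right) \frac{233}{258} = 10836 \cdot \frac{233}{258} = 9786$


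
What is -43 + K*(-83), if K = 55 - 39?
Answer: -1371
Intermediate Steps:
K = 16
-43 + K*(-83) = -43 + 16*(-83) = -43 - 1328 = -1371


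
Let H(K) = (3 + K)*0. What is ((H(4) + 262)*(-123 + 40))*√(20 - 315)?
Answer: -21746*I*√295 ≈ -3.735e+5*I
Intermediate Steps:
H(K) = 0
((H(4) + 262)*(-123 + 40))*√(20 - 315) = ((0 + 262)*(-123 + 40))*√(20 - 315) = (262*(-83))*√(-295) = -21746*I*√295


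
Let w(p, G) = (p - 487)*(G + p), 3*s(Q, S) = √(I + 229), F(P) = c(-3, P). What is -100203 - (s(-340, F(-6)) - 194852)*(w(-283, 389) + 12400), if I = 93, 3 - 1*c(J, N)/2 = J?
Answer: -13487755643 + 69220*√322/3 ≈ -1.3487e+10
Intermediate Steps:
c(J, N) = 6 - 2*J
F(P) = 12 (F(P) = 6 - 2*(-3) = 6 + 6 = 12)
s(Q, S) = √322/3 (s(Q, S) = √(93 + 229)/3 = √322/3)
w(p, G) = (-487 + p)*(G + p)
-100203 - (s(-340, F(-6)) - 194852)*(w(-283, 389) + 12400) = -100203 - (√322/3 - 194852)*(((-283)² - 487*389 - 487*(-283) + 389*(-283)) + 12400) = -100203 - (-194852 + √322/3)*((80089 - 189443 + 137821 - 110087) + 12400) = -100203 - (-194852 + √322/3)*(-81620 + 12400) = -100203 - (-194852 + √322/3)*(-69220) = -100203 - (13487655440 - 69220*√322/3) = -100203 + (-13487655440 + 69220*√322/3) = -13487755643 + 69220*√322/3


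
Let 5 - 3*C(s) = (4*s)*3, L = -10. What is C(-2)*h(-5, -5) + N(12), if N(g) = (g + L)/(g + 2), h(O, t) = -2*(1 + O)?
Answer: 1627/21 ≈ 77.476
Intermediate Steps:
C(s) = 5/3 - 4*s (C(s) = 5/3 - 4*s*3/3 = 5/3 - 4*s)
h(O, t) = -2 - 2*O
N(g) = (-10 + g)/(2 + g) (N(g) = (g - 10)/(g + 2) = (-10 + g)/(2 + g))
C(-2)*h(-5, -5) + N(12) = (5/3 - 4*(-2))*(-2 - 2*(-5)) + (-10 + 12)/(2 + 12) = (5/3 + 8)*(-2 + 10) + 2/14 = (29/3)*8 + (1/14)*2 = 232/3 + ⅐ = 1627/21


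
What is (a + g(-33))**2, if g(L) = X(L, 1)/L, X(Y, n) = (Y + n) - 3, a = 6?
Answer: 54289/1089 ≈ 49.852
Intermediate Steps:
X(Y, n) = -3 + Y + n
g(L) = (-2 + L)/L (g(L) = (-3 + L + 1)/L = (-2 + L)/L)
(a + g(-33))**2 = (6 + (-2 - 33)/(-33))**2 = (6 - 1/33*(-35))**2 = (6 + 35/33)**2 = (233/33)**2 = 54289/1089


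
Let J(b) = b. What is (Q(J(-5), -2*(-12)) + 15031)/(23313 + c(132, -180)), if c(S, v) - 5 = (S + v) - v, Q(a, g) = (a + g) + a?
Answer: 3009/4690 ≈ 0.64158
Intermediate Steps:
Q(a, g) = g + 2*a
c(S, v) = 5 + S (c(S, v) = 5 + ((S + v) - v) = 5 + S)
(Q(J(-5), -2*(-12)) + 15031)/(23313 + c(132, -180)) = ((-2*(-12) + 2*(-5)) + 15031)/(23313 + (5 + 132)) = ((24 - 10) + 15031)/(23313 + 137) = (14 + 15031)/23450 = 15045*(1/23450) = 3009/4690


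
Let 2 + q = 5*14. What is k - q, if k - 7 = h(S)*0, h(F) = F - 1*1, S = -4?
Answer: -61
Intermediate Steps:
h(F) = -1 + F (h(F) = F - 1 = -1 + F)
q = 68 (q = -2 + 5*14 = -2 + 70 = 68)
k = 7 (k = 7 + (-1 - 4)*0 = 7 - 5*0 = 7 + 0 = 7)
k - q = 7 - 1*68 = 7 - 68 = -61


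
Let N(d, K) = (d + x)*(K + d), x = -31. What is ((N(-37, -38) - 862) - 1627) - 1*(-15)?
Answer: 2626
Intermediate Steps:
N(d, K) = (-31 + d)*(K + d) (N(d, K) = (d - 31)*(K + d) = (-31 + d)*(K + d))
((N(-37, -38) - 862) - 1627) - 1*(-15) = ((((-37)² - 31*(-38) - 31*(-37) - 38*(-37)) - 862) - 1627) - 1*(-15) = (((1369 + 1178 + 1147 + 1406) - 862) - 1627) + 15 = ((5100 - 862) - 1627) + 15 = (4238 - 1627) + 15 = 2611 + 15 = 2626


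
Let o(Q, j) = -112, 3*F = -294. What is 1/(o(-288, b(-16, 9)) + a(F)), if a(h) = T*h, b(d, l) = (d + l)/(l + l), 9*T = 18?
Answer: -1/308 ≈ -0.0032468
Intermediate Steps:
T = 2 (T = (⅑)*18 = 2)
F = -98 (F = (⅓)*(-294) = -98)
b(d, l) = (d + l)/(2*l) (b(d, l) = (d + l)/((2*l)) = (d + l)*(1/(2*l)) = (d + l)/(2*l))
a(h) = 2*h
1/(o(-288, b(-16, 9)) + a(F)) = 1/(-112 + 2*(-98)) = 1/(-112 - 196) = 1/(-308) = -1/308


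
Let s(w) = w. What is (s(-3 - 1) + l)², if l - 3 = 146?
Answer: 21025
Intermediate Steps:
l = 149 (l = 3 + 146 = 149)
(s(-3 - 1) + l)² = ((-3 - 1) + 149)² = (-4 + 149)² = 145² = 21025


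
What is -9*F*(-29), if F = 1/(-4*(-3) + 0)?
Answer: 87/4 ≈ 21.750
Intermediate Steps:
F = 1/12 (F = 1/(12 + 0) = 1/12 ≈ 0.083333)
-9*F*(-29) = -9*1/12*(-29) = -3/4*(-29) = 87/4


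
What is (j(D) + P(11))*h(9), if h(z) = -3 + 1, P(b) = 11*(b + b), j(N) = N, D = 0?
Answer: -484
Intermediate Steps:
P(b) = 22*b (P(b) = 11*(2*b) = 22*b)
h(z) = -2
(j(D) + P(11))*h(9) = (0 + 22*11)*(-2) = (0 + 242)*(-2) = 242*(-2) = -484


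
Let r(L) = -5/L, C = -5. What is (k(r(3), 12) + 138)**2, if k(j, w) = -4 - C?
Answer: 19321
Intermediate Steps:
k(j, w) = 1 (k(j, w) = -4 - 1*(-5) = -4 + 5 = 1)
(k(r(3), 12) + 138)**2 = (1 + 138)**2 = 139**2 = 19321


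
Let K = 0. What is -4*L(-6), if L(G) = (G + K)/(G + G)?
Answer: -2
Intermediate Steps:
L(G) = ½ (L(G) = (G + 0)/(G + G) = G/((2*G)) = G*(1/(2*G)) = ½)
-4*L(-6) = -4*½ = -2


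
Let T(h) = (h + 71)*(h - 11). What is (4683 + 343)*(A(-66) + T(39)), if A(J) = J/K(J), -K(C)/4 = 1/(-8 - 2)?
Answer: 14650790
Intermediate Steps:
K(C) = ⅖ (K(C) = -4/(-8 - 2) = -4/(-10) = -4*(-⅒) = ⅖)
T(h) = (-11 + h)*(71 + h) (T(h) = (71 + h)*(-11 + h) = (-11 + h)*(71 + h))
A(J) = 5*J/2 (A(J) = J/(⅖) = J*(5/2) = 5*J/2)
(4683 + 343)*(A(-66) + T(39)) = (4683 + 343)*((5/2)*(-66) + (-781 + 39² + 60*39)) = 5026*(-165 + (-781 + 1521 + 2340)) = 5026*(-165 + 3080) = 5026*2915 = 14650790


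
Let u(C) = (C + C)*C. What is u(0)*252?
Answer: 0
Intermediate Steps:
u(C) = 2*C**2 (u(C) = (2*C)*C = 2*C**2)
u(0)*252 = (2*0**2)*252 = (2*0)*252 = 0*252 = 0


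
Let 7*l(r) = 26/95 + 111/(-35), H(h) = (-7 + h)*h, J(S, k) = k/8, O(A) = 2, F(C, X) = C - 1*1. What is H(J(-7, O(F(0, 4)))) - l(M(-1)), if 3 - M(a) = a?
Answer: -94853/74480 ≈ -1.2735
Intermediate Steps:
F(C, X) = -1 + C (F(C, X) = C - 1 = -1 + C)
M(a) = 3 - a
J(S, k) = k/8 (J(S, k) = k*(⅛) = k/8)
H(h) = h*(-7 + h)
l(r) = -1927/4655 (l(r) = (26/95 + 111/(-35))/7 = (26*(1/95) + 111*(-1/35))/7 = (26/95 - 111/35)/7 = (⅐)*(-1927/665) = -1927/4655)
H(J(-7, O(F(0, 4)))) - l(M(-1)) = ((⅛)*2)*(-7 + (⅛)*2) - 1*(-1927/4655) = (-7 + ¼)/4 + 1927/4655 = (¼)*(-27/4) + 1927/4655 = -27/16 + 1927/4655 = -94853/74480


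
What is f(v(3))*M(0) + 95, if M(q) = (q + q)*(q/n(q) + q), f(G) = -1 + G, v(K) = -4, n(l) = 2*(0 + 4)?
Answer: 95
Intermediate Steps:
n(l) = 8 (n(l) = 2*4 = 8)
M(q) = 9*q²/4 (M(q) = (q + q)*(q/8 + q) = (2*q)*(q*(⅛) + q) = (2*q)*(q/8 + q) = (2*q)*(9*q/8) = 9*q²/4)
f(v(3))*M(0) + 95 = (-1 - 4)*((9/4)*0²) + 95 = -45*0/4 + 95 = -5*0 + 95 = 0 + 95 = 95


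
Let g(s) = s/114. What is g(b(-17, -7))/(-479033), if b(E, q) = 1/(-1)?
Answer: 1/54609762 ≈ 1.8312e-8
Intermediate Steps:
b(E, q) = -1
g(s) = s/114 (g(s) = s*(1/114) = s/114)
g(b(-17, -7))/(-479033) = ((1/114)*(-1))/(-479033) = -1/114*(-1/479033) = 1/54609762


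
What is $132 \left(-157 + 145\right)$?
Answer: $-1584$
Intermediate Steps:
$132 \left(-157 + 145\right) = 132 \left(-12\right) = -1584$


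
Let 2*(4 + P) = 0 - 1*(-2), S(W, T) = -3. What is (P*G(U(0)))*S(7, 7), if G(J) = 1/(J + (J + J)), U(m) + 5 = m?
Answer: -3/5 ≈ -0.60000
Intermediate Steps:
U(m) = -5 + m
G(J) = 1/(3*J) (G(J) = 1/(J + 2*J) = 1/(3*J))
P = -3 (P = -4 + (0 - 1*(-2))/2 = -4 + (0 + 2)/2 = -4 + (1/2)*2 = -4 + 1 = -3)
(P*G(U(0)))*S(7, 7) = -1/(-5 + 0)*(-3) = -1/(-5)*(-3) = -(-1)/5*(-3) = -3*(-1/15)*(-3) = (1/5)*(-3) = -3/5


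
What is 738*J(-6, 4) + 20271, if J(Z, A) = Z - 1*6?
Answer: 11415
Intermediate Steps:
J(Z, A) = -6 + Z (J(Z, A) = Z - 6 = -6 + Z)
738*J(-6, 4) + 20271 = 738*(-6 - 6) + 20271 = 738*(-12) + 20271 = -8856 + 20271 = 11415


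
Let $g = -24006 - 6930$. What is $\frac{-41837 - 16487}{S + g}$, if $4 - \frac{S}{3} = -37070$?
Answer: $- \frac{29162}{40143} \approx -0.72645$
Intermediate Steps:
$S = 111222$ ($S = 12 - -111210 = 12 + 111210 = 111222$)
$g = -30936$
$\frac{-41837 - 16487}{S + g} = \frac{-41837 - 16487}{111222 - 30936} = - \frac{58324}{80286} = \left(-58324\right) \frac{1}{80286} = - \frac{29162}{40143}$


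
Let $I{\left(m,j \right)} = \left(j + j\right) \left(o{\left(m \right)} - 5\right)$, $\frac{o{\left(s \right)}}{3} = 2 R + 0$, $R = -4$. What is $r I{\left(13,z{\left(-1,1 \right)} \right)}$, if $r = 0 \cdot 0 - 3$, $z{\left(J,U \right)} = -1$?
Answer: $-174$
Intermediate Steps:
$o{\left(s \right)} = -24$ ($o{\left(s \right)} = 3 \left(2 \left(-4\right) + 0\right) = 3 \left(-8 + 0\right) = 3 \left(-8\right) = -24$)
$I{\left(m,j \right)} = - 58 j$ ($I{\left(m,j \right)} = \left(j + j\right) \left(-24 - 5\right) = 2 j \left(-29\right) = - 58 j$)
$r = -3$ ($r = 0 - 3 = -3$)
$r I{\left(13,z{\left(-1,1 \right)} \right)} = - 3 \left(\left(-58\right) \left(-1\right)\right) = \left(-3\right) 58 = -174$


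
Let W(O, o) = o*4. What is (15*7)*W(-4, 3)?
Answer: 1260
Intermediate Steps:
W(O, o) = 4*o
(15*7)*W(-4, 3) = (15*7)*(4*3) = 105*12 = 1260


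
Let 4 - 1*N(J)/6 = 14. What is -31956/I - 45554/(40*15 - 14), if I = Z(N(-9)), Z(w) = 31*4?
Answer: -3046864/9083 ≈ -335.45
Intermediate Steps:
N(J) = -60 (N(J) = 24 - 6*14 = 24 - 84 = -60)
Z(w) = 124
I = 124
-31956/I - 45554/(40*15 - 14) = -31956/124 - 45554/(40*15 - 14) = -31956*1/124 - 45554/(600 - 14) = -7989/31 - 45554/586 = -7989/31 - 45554*1/586 = -7989/31 - 22777/293 = -3046864/9083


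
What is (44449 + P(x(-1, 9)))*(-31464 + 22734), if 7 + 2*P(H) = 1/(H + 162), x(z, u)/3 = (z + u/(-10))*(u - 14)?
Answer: -49277173215/127 ≈ -3.8801e+8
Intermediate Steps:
x(z, u) = 3*(-14 + u)*(z - u/10) (x(z, u) = 3*((z + u/(-10))*(u - 14)) = 3*((z + u*(-⅒))*(-14 + u)) = 3*((z - u/10)*(-14 + u)) = 3*((-14 + u)*(z - u/10)) = 3*(-14 + u)*(z - u/10))
P(H) = -7/2 + 1/(2*(162 + H)) (P(H) = -7/2 + 1/(2*(H + 162)) = -7/2 + 1/(2*(162 + H)))
(44449 + P(x(-1, 9)))*(-31464 + 22734) = (44449 + (-1133 - 7*(-42*(-1) - 3/10*9² + (21/5)*9 + 3*9*(-1)))/(2*(162 + (-42*(-1) - 3/10*9² + (21/5)*9 + 3*9*(-1)))))*(-31464 + 22734) = (44449 + (-1133 - 7*(42 - 3/10*81 + 189/5 - 27))/(2*(162 + (42 - 3/10*81 + 189/5 - 27))))*(-8730) = (44449 + (-1133 - 7*(42 - 243/10 + 189/5 - 27))/(2*(162 + (42 - 243/10 + 189/5 - 27))))*(-8730) = (44449 + (-1133 - 7*57/2)/(2*(162 + 57/2)))*(-8730) = (44449 + (-1133 - 399/2)/(2*(381/2)))*(-8730) = (44449 + (½)*(2/381)*(-2665/2))*(-8730) = (44449 - 2665/762)*(-8730) = (33867473/762)*(-8730) = -49277173215/127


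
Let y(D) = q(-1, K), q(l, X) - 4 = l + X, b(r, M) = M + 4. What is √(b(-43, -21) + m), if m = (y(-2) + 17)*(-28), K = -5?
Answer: I*√437 ≈ 20.905*I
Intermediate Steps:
b(r, M) = 4 + M
q(l, X) = 4 + X + l (q(l, X) = 4 + (l + X) = 4 + (X + l) = 4 + X + l)
y(D) = -2 (y(D) = 4 - 5 - 1 = -2)
m = -420 (m = (-2 + 17)*(-28) = 15*(-28) = -420)
√(b(-43, -21) + m) = √((4 - 21) - 420) = √(-17 - 420) = √(-437) = I*√437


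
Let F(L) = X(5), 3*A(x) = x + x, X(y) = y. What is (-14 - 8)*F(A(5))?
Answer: -110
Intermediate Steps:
A(x) = 2*x/3 (A(x) = (x + x)/3 = (2*x)/3 = 2*x/3)
F(L) = 5
(-14 - 8)*F(A(5)) = (-14 - 8)*5 = -22*5 = -110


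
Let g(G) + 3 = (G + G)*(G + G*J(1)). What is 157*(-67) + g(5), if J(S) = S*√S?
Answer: -10422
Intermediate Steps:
J(S) = S^(3/2)
g(G) = -3 + 4*G² (g(G) = -3 + (G + G)*(G + G*1^(3/2)) = -3 + (2*G)*(G + G*1) = -3 + (2*G)*(G + G) = -3 + (2*G)*(2*G) = -3 + 4*G²)
157*(-67) + g(5) = 157*(-67) + (-3 + 4*5²) = -10519 + (-3 + 4*25) = -10519 + (-3 + 100) = -10519 + 97 = -10422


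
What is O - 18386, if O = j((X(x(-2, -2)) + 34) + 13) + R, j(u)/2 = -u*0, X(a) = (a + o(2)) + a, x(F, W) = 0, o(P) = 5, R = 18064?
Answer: -322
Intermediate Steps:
X(a) = 5 + 2*a (X(a) = (a + 5) + a = (5 + a) + a = 5 + 2*a)
j(u) = 0 (j(u) = 2*(-u*0) = 2*0 = 0)
O = 18064 (O = 0 + 18064 = 18064)
O - 18386 = 18064 - 18386 = -322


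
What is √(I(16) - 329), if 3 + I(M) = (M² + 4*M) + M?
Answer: 2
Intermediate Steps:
I(M) = -3 + M² + 5*M (I(M) = -3 + ((M² + 4*M) + M) = -3 + (M² + 5*M) = -3 + M² + 5*M)
√(I(16) - 329) = √((-3 + 16² + 5*16) - 329) = √((-3 + 256 + 80) - 329) = √(333 - 329) = √4 = 2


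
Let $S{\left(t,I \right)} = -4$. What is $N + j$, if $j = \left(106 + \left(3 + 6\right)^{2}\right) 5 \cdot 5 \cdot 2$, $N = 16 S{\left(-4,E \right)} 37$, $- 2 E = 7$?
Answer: $6982$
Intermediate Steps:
$E = - \frac{7}{2}$ ($E = \left(- \frac{1}{2}\right) 7 = - \frac{7}{2} \approx -3.5$)
$N = -2368$ ($N = 16 \left(-4\right) 37 = \left(-64\right) 37 = -2368$)
$j = 9350$ ($j = \left(106 + 9^{2}\right) 25 \cdot 2 = \left(106 + 81\right) 50 = 187 \cdot 50 = 9350$)
$N + j = -2368 + 9350 = 6982$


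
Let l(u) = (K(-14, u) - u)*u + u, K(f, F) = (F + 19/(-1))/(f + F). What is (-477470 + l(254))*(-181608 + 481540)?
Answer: -974448999817/6 ≈ -1.6241e+11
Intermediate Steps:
K(f, F) = (-19 + F)/(F + f) (K(f, F) = (F + 19*(-1))/(F + f) = (F - 19)/(F + f) = (-19 + F)/(F + f))
l(u) = u + u*(-u + (-19 + u)/(-14 + u)) (l(u) = ((-19 + u)/(u - 14) - u)*u + u = ((-19 + u)/(-14 + u) - u)*u + u = (-u + (-19 + u)/(-14 + u))*u + u = u*(-u + (-19 + u)/(-14 + u)) + u = u + u*(-u + (-19 + u)/(-14 + u)))
(-477470 + l(254))*(-181608 + 481540) = (-477470 + 254*(-33 - 1*254² + 16*254)/(-14 + 254))*(-181608 + 481540) = (-477470 + 254*(-33 - 1*64516 + 4064)/240)*299932 = (-477470 + 254*(1/240)*(-33 - 64516 + 4064))*299932 = (-477470 + 254*(1/240)*(-60485))*299932 = (-477470 - 1536319/24)*299932 = -12995599/24*299932 = -974448999817/6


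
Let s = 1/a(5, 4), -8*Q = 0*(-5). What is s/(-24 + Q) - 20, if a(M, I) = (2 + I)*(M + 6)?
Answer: -31681/1584 ≈ -20.001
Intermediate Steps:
a(M, I) = (2 + I)*(6 + M)
Q = 0 (Q = -0*(-5) = -⅛*0 = 0)
s = 1/66 (s = 1/(12 + 2*5 + 6*4 + 4*5) = 1/(12 + 10 + 24 + 20) = 1/66 ≈ 0.015152)
s/(-24 + Q) - 20 = (1/66)/(-24 + 0) - 20 = (1/66)/(-24) - 20 = -1/24*1/66 - 20 = -1/1584 - 20 = -31681/1584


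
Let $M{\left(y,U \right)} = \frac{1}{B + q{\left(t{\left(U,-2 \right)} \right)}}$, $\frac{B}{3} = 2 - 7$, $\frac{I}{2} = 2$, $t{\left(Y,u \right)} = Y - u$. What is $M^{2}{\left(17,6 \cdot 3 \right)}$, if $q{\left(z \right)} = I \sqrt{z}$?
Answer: $\frac{1}{\left(15 - 8 \sqrt{5}\right)^{2}} \approx 0.11985$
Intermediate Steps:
$I = 4$ ($I = 2 \cdot 2 = 4$)
$B = -15$ ($B = 3 \left(2 - 7\right) = 3 \left(-5\right) = -15$)
$q{\left(z \right)} = 4 \sqrt{z}$
$M{\left(y,U \right)} = \frac{1}{-15 + 4 \sqrt{2 + U}}$ ($M{\left(y,U \right)} = \frac{1}{-15 + 4 \sqrt{U - -2}} = \frac{1}{-15 + 4 \sqrt{U + 2}} = \frac{1}{-15 + 4 \sqrt{2 + U}}$)
$M^{2}{\left(17,6 \cdot 3 \right)} = \left(\frac{1}{-15 + 4 \sqrt{2 + 6 \cdot 3}}\right)^{2} = \left(\frac{1}{-15 + 4 \sqrt{2 + 18}}\right)^{2} = \left(\frac{1}{-15 + 4 \sqrt{20}}\right)^{2} = \left(\frac{1}{-15 + 4 \cdot 2 \sqrt{5}}\right)^{2} = \left(\frac{1}{-15 + 8 \sqrt{5}}\right)^{2} = \frac{1}{\left(-15 + 8 \sqrt{5}\right)^{2}}$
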